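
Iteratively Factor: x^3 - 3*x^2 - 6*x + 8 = (x + 2)*(x^2 - 5*x + 4) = (x - 4)*(x + 2)*(x - 1)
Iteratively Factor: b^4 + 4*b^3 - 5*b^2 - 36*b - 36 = (b + 3)*(b^3 + b^2 - 8*b - 12) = (b - 3)*(b + 3)*(b^2 + 4*b + 4) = (b - 3)*(b + 2)*(b + 3)*(b + 2)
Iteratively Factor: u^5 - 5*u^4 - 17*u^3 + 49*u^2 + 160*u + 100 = (u + 2)*(u^4 - 7*u^3 - 3*u^2 + 55*u + 50) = (u + 2)^2*(u^3 - 9*u^2 + 15*u + 25) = (u - 5)*(u + 2)^2*(u^2 - 4*u - 5) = (u - 5)*(u + 1)*(u + 2)^2*(u - 5)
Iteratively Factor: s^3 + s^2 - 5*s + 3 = (s + 3)*(s^2 - 2*s + 1) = (s - 1)*(s + 3)*(s - 1)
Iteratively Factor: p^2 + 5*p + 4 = (p + 4)*(p + 1)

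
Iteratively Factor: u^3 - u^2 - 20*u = (u)*(u^2 - u - 20) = u*(u + 4)*(u - 5)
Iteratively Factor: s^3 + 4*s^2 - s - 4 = (s + 1)*(s^2 + 3*s - 4) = (s - 1)*(s + 1)*(s + 4)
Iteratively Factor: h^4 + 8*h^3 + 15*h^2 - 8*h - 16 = (h - 1)*(h^3 + 9*h^2 + 24*h + 16) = (h - 1)*(h + 1)*(h^2 + 8*h + 16) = (h - 1)*(h + 1)*(h + 4)*(h + 4)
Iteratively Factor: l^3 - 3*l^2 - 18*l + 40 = (l - 2)*(l^2 - l - 20) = (l - 2)*(l + 4)*(l - 5)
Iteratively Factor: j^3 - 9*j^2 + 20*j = (j)*(j^2 - 9*j + 20) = j*(j - 5)*(j - 4)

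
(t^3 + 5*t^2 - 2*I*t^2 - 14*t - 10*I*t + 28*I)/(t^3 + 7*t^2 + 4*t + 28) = (t - 2)/(t + 2*I)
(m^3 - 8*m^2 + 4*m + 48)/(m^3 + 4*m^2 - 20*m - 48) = (m - 6)/(m + 6)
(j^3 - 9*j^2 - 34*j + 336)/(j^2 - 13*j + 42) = (j^2 - 2*j - 48)/(j - 6)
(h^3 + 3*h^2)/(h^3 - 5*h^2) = (h + 3)/(h - 5)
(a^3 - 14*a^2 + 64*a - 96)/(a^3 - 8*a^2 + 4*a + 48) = (a - 4)/(a + 2)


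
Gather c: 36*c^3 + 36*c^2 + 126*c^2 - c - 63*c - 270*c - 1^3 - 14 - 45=36*c^3 + 162*c^2 - 334*c - 60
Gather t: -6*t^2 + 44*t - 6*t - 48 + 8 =-6*t^2 + 38*t - 40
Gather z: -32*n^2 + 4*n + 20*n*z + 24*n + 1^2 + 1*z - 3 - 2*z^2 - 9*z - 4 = -32*n^2 + 28*n - 2*z^2 + z*(20*n - 8) - 6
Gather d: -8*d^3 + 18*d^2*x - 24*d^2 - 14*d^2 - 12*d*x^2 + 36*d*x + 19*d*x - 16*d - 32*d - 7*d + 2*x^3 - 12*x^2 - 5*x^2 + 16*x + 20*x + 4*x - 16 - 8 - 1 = -8*d^3 + d^2*(18*x - 38) + d*(-12*x^2 + 55*x - 55) + 2*x^3 - 17*x^2 + 40*x - 25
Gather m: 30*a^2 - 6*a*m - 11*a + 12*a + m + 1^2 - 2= 30*a^2 + a + m*(1 - 6*a) - 1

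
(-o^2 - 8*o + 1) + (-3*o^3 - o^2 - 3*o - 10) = -3*o^3 - 2*o^2 - 11*o - 9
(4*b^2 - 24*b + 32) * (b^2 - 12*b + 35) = 4*b^4 - 72*b^3 + 460*b^2 - 1224*b + 1120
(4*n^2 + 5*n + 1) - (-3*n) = 4*n^2 + 8*n + 1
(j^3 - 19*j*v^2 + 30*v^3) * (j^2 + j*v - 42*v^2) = j^5 + j^4*v - 61*j^3*v^2 + 11*j^2*v^3 + 828*j*v^4 - 1260*v^5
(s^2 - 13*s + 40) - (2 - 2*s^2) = 3*s^2 - 13*s + 38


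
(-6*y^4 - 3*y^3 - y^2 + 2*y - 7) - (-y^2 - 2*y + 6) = -6*y^4 - 3*y^3 + 4*y - 13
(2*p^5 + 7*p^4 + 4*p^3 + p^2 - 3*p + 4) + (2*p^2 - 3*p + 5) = 2*p^5 + 7*p^4 + 4*p^3 + 3*p^2 - 6*p + 9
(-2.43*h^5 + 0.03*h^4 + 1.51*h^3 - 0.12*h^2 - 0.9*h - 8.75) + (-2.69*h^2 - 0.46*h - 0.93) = -2.43*h^5 + 0.03*h^4 + 1.51*h^3 - 2.81*h^2 - 1.36*h - 9.68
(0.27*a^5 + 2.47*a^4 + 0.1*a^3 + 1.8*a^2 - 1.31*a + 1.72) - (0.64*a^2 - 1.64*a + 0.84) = 0.27*a^5 + 2.47*a^4 + 0.1*a^3 + 1.16*a^2 + 0.33*a + 0.88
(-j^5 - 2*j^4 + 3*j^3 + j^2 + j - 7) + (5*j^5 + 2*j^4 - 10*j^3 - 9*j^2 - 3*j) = 4*j^5 - 7*j^3 - 8*j^2 - 2*j - 7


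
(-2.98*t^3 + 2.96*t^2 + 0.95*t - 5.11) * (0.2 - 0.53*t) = 1.5794*t^4 - 2.1648*t^3 + 0.0885*t^2 + 2.8983*t - 1.022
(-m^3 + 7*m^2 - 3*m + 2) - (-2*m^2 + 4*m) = -m^3 + 9*m^2 - 7*m + 2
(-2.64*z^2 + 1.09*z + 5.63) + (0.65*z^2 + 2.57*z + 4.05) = -1.99*z^2 + 3.66*z + 9.68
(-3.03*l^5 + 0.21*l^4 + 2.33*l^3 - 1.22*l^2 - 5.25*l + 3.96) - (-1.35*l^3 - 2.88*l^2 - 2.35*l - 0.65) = -3.03*l^5 + 0.21*l^4 + 3.68*l^3 + 1.66*l^2 - 2.9*l + 4.61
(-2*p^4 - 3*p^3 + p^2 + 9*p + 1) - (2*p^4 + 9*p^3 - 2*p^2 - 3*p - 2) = -4*p^4 - 12*p^3 + 3*p^2 + 12*p + 3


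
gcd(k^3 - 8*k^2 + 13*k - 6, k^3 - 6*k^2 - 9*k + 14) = k - 1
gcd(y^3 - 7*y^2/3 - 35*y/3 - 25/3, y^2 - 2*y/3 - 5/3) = y + 1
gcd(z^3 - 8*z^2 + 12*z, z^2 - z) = z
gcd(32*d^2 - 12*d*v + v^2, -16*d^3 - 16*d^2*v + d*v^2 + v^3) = -4*d + v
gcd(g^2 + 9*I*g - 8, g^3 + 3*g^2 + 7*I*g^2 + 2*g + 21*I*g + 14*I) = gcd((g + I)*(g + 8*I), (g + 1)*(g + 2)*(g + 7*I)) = 1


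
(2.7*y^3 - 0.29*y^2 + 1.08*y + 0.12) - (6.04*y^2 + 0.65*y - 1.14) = 2.7*y^3 - 6.33*y^2 + 0.43*y + 1.26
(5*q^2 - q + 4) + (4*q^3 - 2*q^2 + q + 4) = 4*q^3 + 3*q^2 + 8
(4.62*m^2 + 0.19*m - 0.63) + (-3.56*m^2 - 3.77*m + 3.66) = 1.06*m^2 - 3.58*m + 3.03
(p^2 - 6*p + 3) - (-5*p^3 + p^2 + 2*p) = 5*p^3 - 8*p + 3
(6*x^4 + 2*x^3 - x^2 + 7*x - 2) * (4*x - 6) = 24*x^5 - 28*x^4 - 16*x^3 + 34*x^2 - 50*x + 12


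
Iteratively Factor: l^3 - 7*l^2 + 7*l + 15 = (l - 3)*(l^2 - 4*l - 5) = (l - 3)*(l + 1)*(l - 5)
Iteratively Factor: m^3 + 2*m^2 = (m + 2)*(m^2) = m*(m + 2)*(m)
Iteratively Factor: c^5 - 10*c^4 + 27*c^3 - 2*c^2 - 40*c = (c + 1)*(c^4 - 11*c^3 + 38*c^2 - 40*c) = (c - 5)*(c + 1)*(c^3 - 6*c^2 + 8*c) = (c - 5)*(c - 2)*(c + 1)*(c^2 - 4*c) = c*(c - 5)*(c - 2)*(c + 1)*(c - 4)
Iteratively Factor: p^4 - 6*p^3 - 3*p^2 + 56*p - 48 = (p - 4)*(p^3 - 2*p^2 - 11*p + 12) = (p - 4)*(p - 1)*(p^2 - p - 12) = (p - 4)^2*(p - 1)*(p + 3)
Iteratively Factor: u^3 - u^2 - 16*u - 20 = (u + 2)*(u^2 - 3*u - 10) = (u + 2)^2*(u - 5)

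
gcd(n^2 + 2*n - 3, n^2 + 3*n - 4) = n - 1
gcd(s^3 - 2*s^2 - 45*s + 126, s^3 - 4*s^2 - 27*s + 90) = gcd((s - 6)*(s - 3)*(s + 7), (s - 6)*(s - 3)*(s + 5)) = s^2 - 9*s + 18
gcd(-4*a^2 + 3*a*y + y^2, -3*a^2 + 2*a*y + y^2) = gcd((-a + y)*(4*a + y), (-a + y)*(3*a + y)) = -a + y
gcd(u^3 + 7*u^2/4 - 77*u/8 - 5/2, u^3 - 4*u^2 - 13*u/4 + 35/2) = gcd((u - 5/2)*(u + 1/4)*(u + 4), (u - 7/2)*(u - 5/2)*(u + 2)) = u - 5/2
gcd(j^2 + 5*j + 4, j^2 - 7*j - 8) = j + 1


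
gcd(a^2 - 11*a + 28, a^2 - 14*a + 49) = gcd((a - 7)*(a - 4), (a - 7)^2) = a - 7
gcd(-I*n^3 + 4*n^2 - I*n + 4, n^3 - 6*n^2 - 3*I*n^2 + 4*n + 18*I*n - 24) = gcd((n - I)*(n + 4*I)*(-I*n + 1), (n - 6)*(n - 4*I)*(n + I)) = n + I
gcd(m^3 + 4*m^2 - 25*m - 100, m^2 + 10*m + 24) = m + 4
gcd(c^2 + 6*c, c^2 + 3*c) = c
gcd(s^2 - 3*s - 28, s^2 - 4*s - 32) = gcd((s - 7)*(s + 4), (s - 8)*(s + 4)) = s + 4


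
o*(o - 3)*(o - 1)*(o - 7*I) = o^4 - 4*o^3 - 7*I*o^3 + 3*o^2 + 28*I*o^2 - 21*I*o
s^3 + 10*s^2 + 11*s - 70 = (s - 2)*(s + 5)*(s + 7)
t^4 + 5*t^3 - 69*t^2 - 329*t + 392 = (t - 8)*(t - 1)*(t + 7)^2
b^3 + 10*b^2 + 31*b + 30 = (b + 2)*(b + 3)*(b + 5)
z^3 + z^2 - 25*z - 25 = (z - 5)*(z + 1)*(z + 5)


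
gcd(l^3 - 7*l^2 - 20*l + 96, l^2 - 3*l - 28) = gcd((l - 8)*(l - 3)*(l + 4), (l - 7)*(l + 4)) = l + 4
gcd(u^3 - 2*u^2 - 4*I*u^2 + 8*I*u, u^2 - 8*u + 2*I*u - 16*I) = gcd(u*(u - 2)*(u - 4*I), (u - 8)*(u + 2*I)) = 1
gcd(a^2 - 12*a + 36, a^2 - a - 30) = a - 6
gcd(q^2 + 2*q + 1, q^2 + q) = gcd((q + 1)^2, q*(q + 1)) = q + 1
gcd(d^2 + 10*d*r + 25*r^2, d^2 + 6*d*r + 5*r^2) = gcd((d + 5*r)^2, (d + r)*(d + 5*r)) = d + 5*r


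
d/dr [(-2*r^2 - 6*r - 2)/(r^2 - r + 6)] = 2*(4*r^2 - 10*r - 19)/(r^4 - 2*r^3 + 13*r^2 - 12*r + 36)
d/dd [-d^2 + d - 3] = 1 - 2*d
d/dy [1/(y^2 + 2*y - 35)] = 2*(-y - 1)/(y^2 + 2*y - 35)^2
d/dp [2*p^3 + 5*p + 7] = 6*p^2 + 5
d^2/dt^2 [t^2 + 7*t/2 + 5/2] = 2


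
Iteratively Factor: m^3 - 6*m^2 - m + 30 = (m + 2)*(m^2 - 8*m + 15) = (m - 5)*(m + 2)*(m - 3)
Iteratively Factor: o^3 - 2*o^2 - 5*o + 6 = (o - 1)*(o^2 - o - 6) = (o - 1)*(o + 2)*(o - 3)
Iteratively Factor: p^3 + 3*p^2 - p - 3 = (p - 1)*(p^2 + 4*p + 3) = (p - 1)*(p + 1)*(p + 3)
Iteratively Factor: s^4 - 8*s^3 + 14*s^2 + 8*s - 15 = (s - 3)*(s^3 - 5*s^2 - s + 5) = (s - 3)*(s + 1)*(s^2 - 6*s + 5) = (s - 5)*(s - 3)*(s + 1)*(s - 1)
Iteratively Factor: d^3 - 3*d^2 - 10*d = (d + 2)*(d^2 - 5*d) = (d - 5)*(d + 2)*(d)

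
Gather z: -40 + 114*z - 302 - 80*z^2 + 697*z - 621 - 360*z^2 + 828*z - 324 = -440*z^2 + 1639*z - 1287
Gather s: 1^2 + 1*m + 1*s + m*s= m + s*(m + 1) + 1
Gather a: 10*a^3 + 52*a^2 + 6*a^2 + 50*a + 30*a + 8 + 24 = 10*a^3 + 58*a^2 + 80*a + 32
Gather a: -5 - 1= -6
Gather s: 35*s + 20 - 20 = 35*s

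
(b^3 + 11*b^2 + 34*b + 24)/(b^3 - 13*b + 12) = (b^2 + 7*b + 6)/(b^2 - 4*b + 3)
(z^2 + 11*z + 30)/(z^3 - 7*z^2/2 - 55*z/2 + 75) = 2*(z + 6)/(2*z^2 - 17*z + 30)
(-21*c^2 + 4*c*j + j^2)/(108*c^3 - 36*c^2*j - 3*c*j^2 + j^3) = (-7*c - j)/(36*c^2 - j^2)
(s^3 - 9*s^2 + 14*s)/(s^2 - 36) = s*(s^2 - 9*s + 14)/(s^2 - 36)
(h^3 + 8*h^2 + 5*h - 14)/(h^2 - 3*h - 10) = (h^2 + 6*h - 7)/(h - 5)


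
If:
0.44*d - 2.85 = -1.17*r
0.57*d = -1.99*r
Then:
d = 27.18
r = -7.78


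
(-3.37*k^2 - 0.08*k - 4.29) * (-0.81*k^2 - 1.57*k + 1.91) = 2.7297*k^4 + 5.3557*k^3 - 2.8362*k^2 + 6.5825*k - 8.1939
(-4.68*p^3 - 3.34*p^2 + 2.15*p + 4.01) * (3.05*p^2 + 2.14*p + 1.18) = -14.274*p^5 - 20.2022*p^4 - 6.1125*p^3 + 12.8903*p^2 + 11.1184*p + 4.7318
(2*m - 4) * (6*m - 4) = 12*m^2 - 32*m + 16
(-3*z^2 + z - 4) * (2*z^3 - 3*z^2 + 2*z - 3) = -6*z^5 + 11*z^4 - 17*z^3 + 23*z^2 - 11*z + 12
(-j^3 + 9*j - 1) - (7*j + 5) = -j^3 + 2*j - 6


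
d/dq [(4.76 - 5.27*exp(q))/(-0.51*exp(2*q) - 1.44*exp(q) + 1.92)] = (-2.6877*exp(2*q) + 4.8552*exp(q) - 3.264)*exp(q)/(0.2601*exp(4*q) + 1.4688*exp(3*q) + 0.1152*exp(2*q) - 5.5296*exp(q) + 3.6864)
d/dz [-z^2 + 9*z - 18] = 9 - 2*z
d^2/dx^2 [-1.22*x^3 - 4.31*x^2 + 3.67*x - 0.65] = -7.32*x - 8.62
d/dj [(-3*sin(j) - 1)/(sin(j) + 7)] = -20*cos(j)/(sin(j) + 7)^2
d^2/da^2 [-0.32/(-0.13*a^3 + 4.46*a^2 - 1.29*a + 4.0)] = ((2.8544 - 0.2496*a)*(0.13*a^3 - 4.46*a^2 + 1.29*a - 4.0) + 0.32*(0.39*a^2 - 8.92*a + 1.29)*(0.78*a^2 - 17.84*a + 2.58))/(0.13*a^3 - 4.46*a^2 + 1.29*a - 4.0)^3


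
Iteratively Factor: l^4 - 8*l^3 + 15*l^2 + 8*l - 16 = (l - 4)*(l^3 - 4*l^2 - l + 4) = (l - 4)^2*(l^2 - 1) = (l - 4)^2*(l - 1)*(l + 1)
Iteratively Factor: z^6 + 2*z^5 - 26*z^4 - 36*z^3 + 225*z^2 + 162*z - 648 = (z - 3)*(z^5 + 5*z^4 - 11*z^3 - 69*z^2 + 18*z + 216) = (z - 3)*(z + 3)*(z^4 + 2*z^3 - 17*z^2 - 18*z + 72) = (z - 3)^2*(z + 3)*(z^3 + 5*z^2 - 2*z - 24) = (z - 3)^2*(z - 2)*(z + 3)*(z^2 + 7*z + 12) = (z - 3)^2*(z - 2)*(z + 3)^2*(z + 4)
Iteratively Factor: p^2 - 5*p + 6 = (p - 3)*(p - 2)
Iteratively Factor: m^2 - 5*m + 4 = (m - 1)*(m - 4)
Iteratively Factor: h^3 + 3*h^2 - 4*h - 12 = (h + 2)*(h^2 + h - 6) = (h + 2)*(h + 3)*(h - 2)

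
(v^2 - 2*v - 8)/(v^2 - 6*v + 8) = (v + 2)/(v - 2)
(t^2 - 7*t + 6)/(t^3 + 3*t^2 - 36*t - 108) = (t - 1)/(t^2 + 9*t + 18)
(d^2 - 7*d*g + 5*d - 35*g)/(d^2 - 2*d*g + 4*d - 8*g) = (d^2 - 7*d*g + 5*d - 35*g)/(d^2 - 2*d*g + 4*d - 8*g)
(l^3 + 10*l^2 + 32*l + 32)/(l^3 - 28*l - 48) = (l + 4)/(l - 6)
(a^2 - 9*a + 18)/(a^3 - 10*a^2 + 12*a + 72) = (a - 3)/(a^2 - 4*a - 12)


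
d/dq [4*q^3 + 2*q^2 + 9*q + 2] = 12*q^2 + 4*q + 9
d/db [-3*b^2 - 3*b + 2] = -6*b - 3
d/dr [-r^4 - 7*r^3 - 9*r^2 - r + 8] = -4*r^3 - 21*r^2 - 18*r - 1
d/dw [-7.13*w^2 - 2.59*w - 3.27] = -14.26*w - 2.59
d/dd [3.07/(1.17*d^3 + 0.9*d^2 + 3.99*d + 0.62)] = (-10.7757*d^2 - 5.526*d - 12.2493)/(1.17*d^3 + 0.9*d^2 + 3.99*d + 0.62)^2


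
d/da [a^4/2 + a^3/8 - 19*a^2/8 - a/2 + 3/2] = 2*a^3 + 3*a^2/8 - 19*a/4 - 1/2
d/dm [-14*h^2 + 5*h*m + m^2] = 5*h + 2*m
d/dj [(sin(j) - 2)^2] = 2*(sin(j) - 2)*cos(j)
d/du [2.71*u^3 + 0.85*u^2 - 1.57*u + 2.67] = 8.13*u^2 + 1.7*u - 1.57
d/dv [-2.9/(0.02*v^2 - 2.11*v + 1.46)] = (0.116*v - 6.119)/(0.02*v^2 - 2.11*v + 1.46)^2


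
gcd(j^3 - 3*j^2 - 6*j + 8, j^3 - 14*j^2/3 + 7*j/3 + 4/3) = j^2 - 5*j + 4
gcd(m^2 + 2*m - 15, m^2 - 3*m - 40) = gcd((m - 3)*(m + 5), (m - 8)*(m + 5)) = m + 5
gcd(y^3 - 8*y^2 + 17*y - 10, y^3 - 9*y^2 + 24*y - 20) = y^2 - 7*y + 10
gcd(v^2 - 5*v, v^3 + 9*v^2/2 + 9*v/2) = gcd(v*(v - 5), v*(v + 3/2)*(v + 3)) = v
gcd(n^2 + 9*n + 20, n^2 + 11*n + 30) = n + 5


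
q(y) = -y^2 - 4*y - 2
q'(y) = -2*y - 4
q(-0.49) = -0.28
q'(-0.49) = -3.02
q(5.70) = -57.29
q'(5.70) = -15.40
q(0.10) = -2.41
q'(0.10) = -4.20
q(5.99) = -61.84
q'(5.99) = -15.98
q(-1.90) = 1.99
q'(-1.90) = -0.20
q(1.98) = -13.84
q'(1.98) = -7.96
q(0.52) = -4.35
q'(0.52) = -5.04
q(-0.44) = -0.43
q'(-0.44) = -3.12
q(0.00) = -2.00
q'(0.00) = -4.00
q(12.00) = -194.00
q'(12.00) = -28.00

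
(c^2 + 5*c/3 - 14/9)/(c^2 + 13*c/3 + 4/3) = (9*c^2 + 15*c - 14)/(3*(3*c^2 + 13*c + 4))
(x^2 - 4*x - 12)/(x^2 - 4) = (x - 6)/(x - 2)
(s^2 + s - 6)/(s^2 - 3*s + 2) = (s + 3)/(s - 1)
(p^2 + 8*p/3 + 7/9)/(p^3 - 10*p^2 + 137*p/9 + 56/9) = (3*p + 7)/(3*p^2 - 31*p + 56)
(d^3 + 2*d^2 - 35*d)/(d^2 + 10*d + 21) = d*(d - 5)/(d + 3)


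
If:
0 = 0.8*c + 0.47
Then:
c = -0.59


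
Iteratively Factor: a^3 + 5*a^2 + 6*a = (a + 2)*(a^2 + 3*a) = (a + 2)*(a + 3)*(a)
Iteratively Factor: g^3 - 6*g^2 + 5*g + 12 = (g - 3)*(g^2 - 3*g - 4) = (g - 4)*(g - 3)*(g + 1)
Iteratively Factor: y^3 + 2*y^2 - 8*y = (y)*(y^2 + 2*y - 8) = y*(y + 4)*(y - 2)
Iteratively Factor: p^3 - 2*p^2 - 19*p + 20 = (p + 4)*(p^2 - 6*p + 5) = (p - 5)*(p + 4)*(p - 1)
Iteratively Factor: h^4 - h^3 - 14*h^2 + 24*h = (h + 4)*(h^3 - 5*h^2 + 6*h) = h*(h + 4)*(h^2 - 5*h + 6) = h*(h - 3)*(h + 4)*(h - 2)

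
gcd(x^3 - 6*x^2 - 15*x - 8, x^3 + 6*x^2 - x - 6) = x + 1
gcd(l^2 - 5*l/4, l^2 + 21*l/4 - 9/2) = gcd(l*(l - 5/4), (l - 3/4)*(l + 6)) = 1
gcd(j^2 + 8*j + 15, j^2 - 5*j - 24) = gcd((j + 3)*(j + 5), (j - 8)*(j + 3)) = j + 3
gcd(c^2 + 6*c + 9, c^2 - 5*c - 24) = c + 3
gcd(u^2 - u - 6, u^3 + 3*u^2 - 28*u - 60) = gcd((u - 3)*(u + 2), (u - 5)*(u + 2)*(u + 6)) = u + 2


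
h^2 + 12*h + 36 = (h + 6)^2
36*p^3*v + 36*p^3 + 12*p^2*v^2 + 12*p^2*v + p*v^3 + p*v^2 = (6*p + v)^2*(p*v + p)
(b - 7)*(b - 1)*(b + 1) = b^3 - 7*b^2 - b + 7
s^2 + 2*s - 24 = (s - 4)*(s + 6)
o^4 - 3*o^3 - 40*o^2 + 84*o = o*(o - 7)*(o - 2)*(o + 6)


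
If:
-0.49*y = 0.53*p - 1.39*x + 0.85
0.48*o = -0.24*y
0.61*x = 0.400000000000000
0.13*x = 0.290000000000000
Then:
No Solution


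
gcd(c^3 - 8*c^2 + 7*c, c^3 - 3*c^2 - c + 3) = c - 1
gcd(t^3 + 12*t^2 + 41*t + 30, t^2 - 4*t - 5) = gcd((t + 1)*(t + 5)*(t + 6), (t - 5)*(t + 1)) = t + 1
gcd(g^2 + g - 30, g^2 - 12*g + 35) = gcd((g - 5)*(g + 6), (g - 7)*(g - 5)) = g - 5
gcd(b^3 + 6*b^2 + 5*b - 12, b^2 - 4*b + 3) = b - 1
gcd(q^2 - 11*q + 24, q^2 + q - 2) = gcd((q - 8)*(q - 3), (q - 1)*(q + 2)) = 1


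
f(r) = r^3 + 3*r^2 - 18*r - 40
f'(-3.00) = -9.00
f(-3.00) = 14.00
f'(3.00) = 27.00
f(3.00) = -40.00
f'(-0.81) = -20.89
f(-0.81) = -23.98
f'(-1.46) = -20.37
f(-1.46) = -10.44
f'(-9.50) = 195.75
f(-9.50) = -455.62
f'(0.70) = -12.33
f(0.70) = -50.79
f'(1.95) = 5.11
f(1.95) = -56.28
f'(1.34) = -4.57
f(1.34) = -56.33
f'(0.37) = -15.37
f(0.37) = -46.20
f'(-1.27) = -20.78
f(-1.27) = -14.35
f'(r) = 3*r^2 + 6*r - 18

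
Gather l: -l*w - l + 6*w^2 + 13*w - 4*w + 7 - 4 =l*(-w - 1) + 6*w^2 + 9*w + 3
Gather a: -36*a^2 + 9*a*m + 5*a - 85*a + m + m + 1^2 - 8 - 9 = -36*a^2 + a*(9*m - 80) + 2*m - 16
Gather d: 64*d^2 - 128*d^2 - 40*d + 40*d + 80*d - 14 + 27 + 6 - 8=-64*d^2 + 80*d + 11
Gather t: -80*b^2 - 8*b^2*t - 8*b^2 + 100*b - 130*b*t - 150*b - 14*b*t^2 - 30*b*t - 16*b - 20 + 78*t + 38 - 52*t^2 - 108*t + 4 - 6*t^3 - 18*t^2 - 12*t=-88*b^2 - 66*b - 6*t^3 + t^2*(-14*b - 70) + t*(-8*b^2 - 160*b - 42) + 22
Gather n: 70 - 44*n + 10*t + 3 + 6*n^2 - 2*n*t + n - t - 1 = 6*n^2 + n*(-2*t - 43) + 9*t + 72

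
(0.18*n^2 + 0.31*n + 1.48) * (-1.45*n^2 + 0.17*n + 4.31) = -0.261*n^4 - 0.4189*n^3 - 1.3175*n^2 + 1.5877*n + 6.3788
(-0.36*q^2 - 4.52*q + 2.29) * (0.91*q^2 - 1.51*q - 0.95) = -0.3276*q^4 - 3.5696*q^3 + 9.2511*q^2 + 0.8361*q - 2.1755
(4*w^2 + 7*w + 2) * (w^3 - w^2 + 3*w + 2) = 4*w^5 + 3*w^4 + 7*w^3 + 27*w^2 + 20*w + 4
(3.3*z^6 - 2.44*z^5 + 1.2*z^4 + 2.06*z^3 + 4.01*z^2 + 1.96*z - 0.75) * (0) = 0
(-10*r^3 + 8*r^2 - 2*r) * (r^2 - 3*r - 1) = -10*r^5 + 38*r^4 - 16*r^3 - 2*r^2 + 2*r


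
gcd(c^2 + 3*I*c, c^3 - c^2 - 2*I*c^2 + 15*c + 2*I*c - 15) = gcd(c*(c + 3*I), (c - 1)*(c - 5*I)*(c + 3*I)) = c + 3*I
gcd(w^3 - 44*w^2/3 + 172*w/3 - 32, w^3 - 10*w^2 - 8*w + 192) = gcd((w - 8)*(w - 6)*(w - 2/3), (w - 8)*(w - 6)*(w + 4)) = w^2 - 14*w + 48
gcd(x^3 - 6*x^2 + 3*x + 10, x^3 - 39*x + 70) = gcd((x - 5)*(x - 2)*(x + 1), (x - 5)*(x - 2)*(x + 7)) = x^2 - 7*x + 10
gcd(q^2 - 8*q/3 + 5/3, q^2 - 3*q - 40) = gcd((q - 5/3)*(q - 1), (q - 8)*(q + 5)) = 1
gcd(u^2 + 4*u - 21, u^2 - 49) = u + 7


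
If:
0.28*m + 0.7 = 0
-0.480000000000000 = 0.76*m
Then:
No Solution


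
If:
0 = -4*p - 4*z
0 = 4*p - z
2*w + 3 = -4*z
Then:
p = 0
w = -3/2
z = 0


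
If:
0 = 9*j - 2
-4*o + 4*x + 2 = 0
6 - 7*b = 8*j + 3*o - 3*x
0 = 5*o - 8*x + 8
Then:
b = 7/18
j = 2/9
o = 4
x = 7/2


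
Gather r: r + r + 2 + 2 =2*r + 4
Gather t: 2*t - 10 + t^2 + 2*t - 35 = t^2 + 4*t - 45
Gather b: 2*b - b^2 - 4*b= -b^2 - 2*b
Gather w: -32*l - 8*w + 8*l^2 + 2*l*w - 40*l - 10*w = 8*l^2 - 72*l + w*(2*l - 18)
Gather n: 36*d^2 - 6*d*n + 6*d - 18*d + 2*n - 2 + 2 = 36*d^2 - 12*d + n*(2 - 6*d)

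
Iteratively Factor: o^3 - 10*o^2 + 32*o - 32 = (o - 2)*(o^2 - 8*o + 16) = (o - 4)*(o - 2)*(o - 4)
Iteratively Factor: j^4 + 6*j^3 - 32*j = (j - 2)*(j^3 + 8*j^2 + 16*j) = (j - 2)*(j + 4)*(j^2 + 4*j) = j*(j - 2)*(j + 4)*(j + 4)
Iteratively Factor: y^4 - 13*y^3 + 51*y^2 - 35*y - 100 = (y - 5)*(y^3 - 8*y^2 + 11*y + 20) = (y - 5)*(y + 1)*(y^2 - 9*y + 20) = (y - 5)*(y - 4)*(y + 1)*(y - 5)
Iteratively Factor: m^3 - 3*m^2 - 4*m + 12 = (m - 3)*(m^2 - 4) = (m - 3)*(m + 2)*(m - 2)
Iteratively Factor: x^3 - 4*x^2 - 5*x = (x)*(x^2 - 4*x - 5) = x*(x + 1)*(x - 5)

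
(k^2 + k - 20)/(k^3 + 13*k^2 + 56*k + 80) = (k - 4)/(k^2 + 8*k + 16)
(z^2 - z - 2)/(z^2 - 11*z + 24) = (z^2 - z - 2)/(z^2 - 11*z + 24)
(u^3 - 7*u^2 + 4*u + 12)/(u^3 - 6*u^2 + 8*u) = (u^2 - 5*u - 6)/(u*(u - 4))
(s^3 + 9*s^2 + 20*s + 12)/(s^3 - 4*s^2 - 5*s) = (s^2 + 8*s + 12)/(s*(s - 5))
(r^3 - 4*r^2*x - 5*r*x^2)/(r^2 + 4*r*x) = (r^2 - 4*r*x - 5*x^2)/(r + 4*x)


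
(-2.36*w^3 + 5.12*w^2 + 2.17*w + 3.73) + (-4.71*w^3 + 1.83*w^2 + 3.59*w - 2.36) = -7.07*w^3 + 6.95*w^2 + 5.76*w + 1.37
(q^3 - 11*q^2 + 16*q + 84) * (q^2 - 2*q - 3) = q^5 - 13*q^4 + 35*q^3 + 85*q^2 - 216*q - 252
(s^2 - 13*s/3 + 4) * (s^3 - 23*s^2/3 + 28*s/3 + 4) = s^5 - 12*s^4 + 419*s^3/9 - 604*s^2/9 + 20*s + 16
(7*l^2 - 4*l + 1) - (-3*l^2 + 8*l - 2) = 10*l^2 - 12*l + 3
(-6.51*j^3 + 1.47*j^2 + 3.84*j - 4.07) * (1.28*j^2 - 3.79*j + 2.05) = -8.3328*j^5 + 26.5545*j^4 - 14.0016*j^3 - 16.7497*j^2 + 23.2973*j - 8.3435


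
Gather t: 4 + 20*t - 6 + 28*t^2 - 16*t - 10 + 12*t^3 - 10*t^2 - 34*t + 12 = 12*t^3 + 18*t^2 - 30*t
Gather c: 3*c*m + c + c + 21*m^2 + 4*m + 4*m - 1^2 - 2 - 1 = c*(3*m + 2) + 21*m^2 + 8*m - 4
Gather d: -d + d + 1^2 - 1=0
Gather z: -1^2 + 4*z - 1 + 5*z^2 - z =5*z^2 + 3*z - 2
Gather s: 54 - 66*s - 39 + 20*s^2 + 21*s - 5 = 20*s^2 - 45*s + 10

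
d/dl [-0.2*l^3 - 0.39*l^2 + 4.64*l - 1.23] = -0.6*l^2 - 0.78*l + 4.64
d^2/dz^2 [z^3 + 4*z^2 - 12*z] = 6*z + 8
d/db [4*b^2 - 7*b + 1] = 8*b - 7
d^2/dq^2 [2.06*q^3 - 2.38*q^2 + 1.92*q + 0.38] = 12.36*q - 4.76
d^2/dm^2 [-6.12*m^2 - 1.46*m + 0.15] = -12.2400000000000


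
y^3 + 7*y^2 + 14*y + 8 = (y + 1)*(y + 2)*(y + 4)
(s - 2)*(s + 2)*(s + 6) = s^3 + 6*s^2 - 4*s - 24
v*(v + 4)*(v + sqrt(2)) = v^3 + sqrt(2)*v^2 + 4*v^2 + 4*sqrt(2)*v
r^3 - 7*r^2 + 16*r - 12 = (r - 3)*(r - 2)^2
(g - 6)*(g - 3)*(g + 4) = g^3 - 5*g^2 - 18*g + 72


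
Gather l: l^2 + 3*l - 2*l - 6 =l^2 + l - 6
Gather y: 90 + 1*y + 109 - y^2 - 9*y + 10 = -y^2 - 8*y + 209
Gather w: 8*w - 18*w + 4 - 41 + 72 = 35 - 10*w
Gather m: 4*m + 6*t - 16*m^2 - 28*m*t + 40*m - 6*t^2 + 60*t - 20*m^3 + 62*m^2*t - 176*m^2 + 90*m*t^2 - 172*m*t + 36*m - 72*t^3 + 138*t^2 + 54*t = -20*m^3 + m^2*(62*t - 192) + m*(90*t^2 - 200*t + 80) - 72*t^3 + 132*t^2 + 120*t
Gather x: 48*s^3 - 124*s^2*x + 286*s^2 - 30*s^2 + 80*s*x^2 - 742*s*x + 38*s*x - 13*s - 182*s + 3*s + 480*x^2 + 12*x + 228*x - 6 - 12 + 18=48*s^3 + 256*s^2 - 192*s + x^2*(80*s + 480) + x*(-124*s^2 - 704*s + 240)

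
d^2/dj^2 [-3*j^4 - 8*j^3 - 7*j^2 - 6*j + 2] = -36*j^2 - 48*j - 14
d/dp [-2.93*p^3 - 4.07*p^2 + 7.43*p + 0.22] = -8.79*p^2 - 8.14*p + 7.43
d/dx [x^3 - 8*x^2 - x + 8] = 3*x^2 - 16*x - 1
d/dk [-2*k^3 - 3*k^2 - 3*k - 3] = -6*k^2 - 6*k - 3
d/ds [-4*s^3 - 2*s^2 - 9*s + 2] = -12*s^2 - 4*s - 9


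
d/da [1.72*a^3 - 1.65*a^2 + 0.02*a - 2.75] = 5.16*a^2 - 3.3*a + 0.02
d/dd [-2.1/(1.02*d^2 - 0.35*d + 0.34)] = (4.284*d - 0.735)/(1.02*d^2 - 0.35*d + 0.34)^2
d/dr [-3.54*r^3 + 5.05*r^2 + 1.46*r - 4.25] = -10.62*r^2 + 10.1*r + 1.46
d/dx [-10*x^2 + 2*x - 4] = 2 - 20*x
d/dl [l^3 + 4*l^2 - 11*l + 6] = 3*l^2 + 8*l - 11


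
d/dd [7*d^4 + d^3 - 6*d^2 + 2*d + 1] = 28*d^3 + 3*d^2 - 12*d + 2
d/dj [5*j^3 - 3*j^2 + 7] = 3*j*(5*j - 2)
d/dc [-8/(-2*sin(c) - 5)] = -16*cos(c)/(2*sin(c) + 5)^2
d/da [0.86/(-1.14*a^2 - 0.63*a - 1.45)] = (1.9608*a + 0.5418)/(1.14*a^2 + 0.63*a + 1.45)^2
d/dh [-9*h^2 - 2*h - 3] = -18*h - 2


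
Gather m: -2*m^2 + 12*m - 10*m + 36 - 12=-2*m^2 + 2*m + 24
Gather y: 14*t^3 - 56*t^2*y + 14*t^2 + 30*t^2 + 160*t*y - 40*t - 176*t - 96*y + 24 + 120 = 14*t^3 + 44*t^2 - 216*t + y*(-56*t^2 + 160*t - 96) + 144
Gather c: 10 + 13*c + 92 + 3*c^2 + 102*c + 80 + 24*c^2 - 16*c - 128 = 27*c^2 + 99*c + 54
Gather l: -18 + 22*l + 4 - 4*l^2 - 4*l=-4*l^2 + 18*l - 14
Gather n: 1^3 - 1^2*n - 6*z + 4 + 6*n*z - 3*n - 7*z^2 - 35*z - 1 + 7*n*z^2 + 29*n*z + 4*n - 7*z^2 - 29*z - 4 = n*(7*z^2 + 35*z) - 14*z^2 - 70*z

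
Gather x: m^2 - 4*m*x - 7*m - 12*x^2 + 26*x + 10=m^2 - 7*m - 12*x^2 + x*(26 - 4*m) + 10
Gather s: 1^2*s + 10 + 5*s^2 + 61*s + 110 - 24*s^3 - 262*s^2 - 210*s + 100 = -24*s^3 - 257*s^2 - 148*s + 220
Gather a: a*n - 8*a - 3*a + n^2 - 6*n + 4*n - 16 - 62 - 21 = a*(n - 11) + n^2 - 2*n - 99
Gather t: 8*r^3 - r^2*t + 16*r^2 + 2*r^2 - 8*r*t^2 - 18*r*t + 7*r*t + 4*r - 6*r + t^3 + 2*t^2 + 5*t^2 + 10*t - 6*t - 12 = 8*r^3 + 18*r^2 - 2*r + t^3 + t^2*(7 - 8*r) + t*(-r^2 - 11*r + 4) - 12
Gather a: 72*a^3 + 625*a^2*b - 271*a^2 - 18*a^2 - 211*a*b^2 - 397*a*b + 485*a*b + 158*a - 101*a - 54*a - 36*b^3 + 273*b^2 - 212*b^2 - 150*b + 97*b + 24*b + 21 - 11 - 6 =72*a^3 + a^2*(625*b - 289) + a*(-211*b^2 + 88*b + 3) - 36*b^3 + 61*b^2 - 29*b + 4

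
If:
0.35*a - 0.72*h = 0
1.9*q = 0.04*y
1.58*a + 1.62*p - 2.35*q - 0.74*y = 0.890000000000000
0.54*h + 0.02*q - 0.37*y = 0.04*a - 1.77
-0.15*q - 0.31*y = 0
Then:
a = -7.96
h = -3.87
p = 8.31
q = 0.00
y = 0.00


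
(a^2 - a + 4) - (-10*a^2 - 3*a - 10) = 11*a^2 + 2*a + 14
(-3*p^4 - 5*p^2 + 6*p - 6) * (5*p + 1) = -15*p^5 - 3*p^4 - 25*p^3 + 25*p^2 - 24*p - 6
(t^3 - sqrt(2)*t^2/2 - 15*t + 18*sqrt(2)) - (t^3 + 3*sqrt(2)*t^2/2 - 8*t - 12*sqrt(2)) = -2*sqrt(2)*t^2 - 7*t + 30*sqrt(2)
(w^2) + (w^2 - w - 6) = 2*w^2 - w - 6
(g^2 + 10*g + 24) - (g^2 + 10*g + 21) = 3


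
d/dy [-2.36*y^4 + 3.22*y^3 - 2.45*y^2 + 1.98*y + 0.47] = -9.44*y^3 + 9.66*y^2 - 4.9*y + 1.98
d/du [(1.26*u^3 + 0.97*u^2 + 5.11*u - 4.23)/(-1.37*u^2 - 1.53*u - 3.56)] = (-1.7262*u^4 - 3.8556*u^3 - 7.9402*u^2 - 18.4966*u - 24.6635)/(1.8769*u^4 + 4.1922*u^3 + 12.0953*u^2 + 10.8936*u + 12.6736)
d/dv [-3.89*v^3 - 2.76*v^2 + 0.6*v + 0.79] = -11.67*v^2 - 5.52*v + 0.6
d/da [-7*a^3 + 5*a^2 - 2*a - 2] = -21*a^2 + 10*a - 2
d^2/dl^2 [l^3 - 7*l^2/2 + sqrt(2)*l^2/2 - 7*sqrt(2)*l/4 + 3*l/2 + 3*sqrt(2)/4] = 6*l - 7 + sqrt(2)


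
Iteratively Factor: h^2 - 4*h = (h - 4)*(h)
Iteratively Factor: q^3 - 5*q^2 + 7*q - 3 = (q - 1)*(q^2 - 4*q + 3) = (q - 1)^2*(q - 3)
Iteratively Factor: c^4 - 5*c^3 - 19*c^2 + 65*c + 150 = (c + 3)*(c^3 - 8*c^2 + 5*c + 50) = (c - 5)*(c + 3)*(c^2 - 3*c - 10) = (c - 5)*(c + 2)*(c + 3)*(c - 5)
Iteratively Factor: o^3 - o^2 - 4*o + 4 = (o + 2)*(o^2 - 3*o + 2) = (o - 2)*(o + 2)*(o - 1)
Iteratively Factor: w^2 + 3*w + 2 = (w + 1)*(w + 2)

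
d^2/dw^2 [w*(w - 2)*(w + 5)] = 6*w + 6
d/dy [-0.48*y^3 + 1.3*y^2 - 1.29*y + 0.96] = -1.44*y^2 + 2.6*y - 1.29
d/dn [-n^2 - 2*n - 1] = -2*n - 2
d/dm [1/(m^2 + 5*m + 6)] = (-2*m - 5)/(m^2 + 5*m + 6)^2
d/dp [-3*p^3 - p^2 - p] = -9*p^2 - 2*p - 1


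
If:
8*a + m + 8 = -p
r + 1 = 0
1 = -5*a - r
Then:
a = 0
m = -p - 8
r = -1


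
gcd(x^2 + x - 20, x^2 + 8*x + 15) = x + 5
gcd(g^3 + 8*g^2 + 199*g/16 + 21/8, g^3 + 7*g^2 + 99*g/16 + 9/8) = g^2 + 25*g/4 + 3/2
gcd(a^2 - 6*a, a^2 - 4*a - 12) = a - 6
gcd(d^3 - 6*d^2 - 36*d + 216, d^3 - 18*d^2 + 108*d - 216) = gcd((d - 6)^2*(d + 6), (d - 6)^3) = d^2 - 12*d + 36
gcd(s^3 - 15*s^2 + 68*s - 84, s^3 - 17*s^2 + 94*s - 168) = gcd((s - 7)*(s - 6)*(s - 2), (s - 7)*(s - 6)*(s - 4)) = s^2 - 13*s + 42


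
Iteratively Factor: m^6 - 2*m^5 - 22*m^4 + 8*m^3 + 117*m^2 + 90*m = (m - 3)*(m^5 + m^4 - 19*m^3 - 49*m^2 - 30*m) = (m - 3)*(m + 3)*(m^4 - 2*m^3 - 13*m^2 - 10*m) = (m - 5)*(m - 3)*(m + 3)*(m^3 + 3*m^2 + 2*m) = m*(m - 5)*(m - 3)*(m + 3)*(m^2 + 3*m + 2) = m*(m - 5)*(m - 3)*(m + 2)*(m + 3)*(m + 1)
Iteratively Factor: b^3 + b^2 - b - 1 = (b + 1)*(b^2 - 1) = (b - 1)*(b + 1)*(b + 1)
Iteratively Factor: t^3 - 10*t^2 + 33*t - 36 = (t - 4)*(t^2 - 6*t + 9) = (t - 4)*(t - 3)*(t - 3)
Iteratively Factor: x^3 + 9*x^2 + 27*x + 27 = (x + 3)*(x^2 + 6*x + 9) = (x + 3)^2*(x + 3)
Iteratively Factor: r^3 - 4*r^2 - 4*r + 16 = (r - 4)*(r^2 - 4) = (r - 4)*(r - 2)*(r + 2)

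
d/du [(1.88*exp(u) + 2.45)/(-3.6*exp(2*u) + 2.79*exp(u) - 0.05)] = (6.768*exp(2*u) + 17.64*exp(u) - 6.9295)*exp(u)/(12.96*exp(4*u) - 20.088*exp(3*u) + 8.1441*exp(2*u) - 0.279*exp(u) + 0.0025)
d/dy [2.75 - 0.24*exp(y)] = -0.24*exp(y)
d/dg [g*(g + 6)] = 2*g + 6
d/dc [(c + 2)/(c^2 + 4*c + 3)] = (c^2 + 4*c - 2*(c + 2)^2 + 3)/(c^2 + 4*c + 3)^2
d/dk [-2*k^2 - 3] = -4*k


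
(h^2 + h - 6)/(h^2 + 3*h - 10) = (h + 3)/(h + 5)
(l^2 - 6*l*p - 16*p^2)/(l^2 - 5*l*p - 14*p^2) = (-l + 8*p)/(-l + 7*p)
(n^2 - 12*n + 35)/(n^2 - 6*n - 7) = (n - 5)/(n + 1)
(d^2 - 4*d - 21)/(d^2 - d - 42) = (d + 3)/(d + 6)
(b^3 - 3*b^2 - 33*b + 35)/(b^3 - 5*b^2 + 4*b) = (b^2 - 2*b - 35)/(b*(b - 4))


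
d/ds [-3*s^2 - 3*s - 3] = -6*s - 3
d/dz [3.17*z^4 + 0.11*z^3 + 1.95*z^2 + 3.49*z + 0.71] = 12.68*z^3 + 0.33*z^2 + 3.9*z + 3.49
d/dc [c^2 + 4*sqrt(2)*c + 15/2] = 2*c + 4*sqrt(2)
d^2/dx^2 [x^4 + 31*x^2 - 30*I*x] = 12*x^2 + 62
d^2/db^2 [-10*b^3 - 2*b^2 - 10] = -60*b - 4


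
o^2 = o^2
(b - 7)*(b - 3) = b^2 - 10*b + 21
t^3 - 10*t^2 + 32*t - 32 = (t - 4)^2*(t - 2)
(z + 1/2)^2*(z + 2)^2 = z^4 + 5*z^3 + 33*z^2/4 + 5*z + 1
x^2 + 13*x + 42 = (x + 6)*(x + 7)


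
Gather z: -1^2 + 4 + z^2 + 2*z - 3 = z^2 + 2*z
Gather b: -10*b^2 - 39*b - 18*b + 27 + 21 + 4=-10*b^2 - 57*b + 52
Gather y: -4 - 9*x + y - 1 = -9*x + y - 5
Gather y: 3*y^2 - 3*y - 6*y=3*y^2 - 9*y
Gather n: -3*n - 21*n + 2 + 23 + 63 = 88 - 24*n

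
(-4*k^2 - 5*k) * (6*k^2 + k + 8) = -24*k^4 - 34*k^3 - 37*k^2 - 40*k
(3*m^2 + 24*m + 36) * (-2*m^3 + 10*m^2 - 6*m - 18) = -6*m^5 - 18*m^4 + 150*m^3 + 162*m^2 - 648*m - 648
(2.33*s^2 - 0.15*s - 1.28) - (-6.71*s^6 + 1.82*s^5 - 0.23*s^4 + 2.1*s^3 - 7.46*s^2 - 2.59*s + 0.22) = 6.71*s^6 - 1.82*s^5 + 0.23*s^4 - 2.1*s^3 + 9.79*s^2 + 2.44*s - 1.5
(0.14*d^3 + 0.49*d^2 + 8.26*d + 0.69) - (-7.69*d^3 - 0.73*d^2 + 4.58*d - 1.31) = 7.83*d^3 + 1.22*d^2 + 3.68*d + 2.0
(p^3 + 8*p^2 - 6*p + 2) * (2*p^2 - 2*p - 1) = 2*p^5 + 14*p^4 - 29*p^3 + 8*p^2 + 2*p - 2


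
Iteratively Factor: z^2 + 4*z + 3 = (z + 3)*(z + 1)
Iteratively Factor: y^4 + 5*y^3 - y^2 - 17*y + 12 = (y - 1)*(y^3 + 6*y^2 + 5*y - 12) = (y - 1)^2*(y^2 + 7*y + 12) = (y - 1)^2*(y + 3)*(y + 4)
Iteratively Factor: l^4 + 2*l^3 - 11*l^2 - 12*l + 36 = (l - 2)*(l^3 + 4*l^2 - 3*l - 18) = (l - 2)*(l + 3)*(l^2 + l - 6) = (l - 2)*(l + 3)^2*(l - 2)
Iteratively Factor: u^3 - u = (u + 1)*(u^2 - u) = (u - 1)*(u + 1)*(u)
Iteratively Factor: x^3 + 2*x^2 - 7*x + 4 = (x - 1)*(x^2 + 3*x - 4) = (x - 1)*(x + 4)*(x - 1)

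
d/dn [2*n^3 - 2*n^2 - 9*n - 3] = 6*n^2 - 4*n - 9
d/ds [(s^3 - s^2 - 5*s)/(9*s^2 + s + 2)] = (9*s^4 + 2*s^3 + 50*s^2 - 4*s - 10)/(81*s^4 + 18*s^3 + 37*s^2 + 4*s + 4)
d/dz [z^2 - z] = 2*z - 1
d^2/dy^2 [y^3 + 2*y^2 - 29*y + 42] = 6*y + 4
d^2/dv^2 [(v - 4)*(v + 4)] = 2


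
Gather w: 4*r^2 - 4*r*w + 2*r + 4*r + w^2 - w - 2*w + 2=4*r^2 + 6*r + w^2 + w*(-4*r - 3) + 2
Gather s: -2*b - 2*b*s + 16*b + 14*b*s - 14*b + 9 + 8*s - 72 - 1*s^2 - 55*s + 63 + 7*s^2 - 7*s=6*s^2 + s*(12*b - 54)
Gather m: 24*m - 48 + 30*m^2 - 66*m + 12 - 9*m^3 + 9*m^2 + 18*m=-9*m^3 + 39*m^2 - 24*m - 36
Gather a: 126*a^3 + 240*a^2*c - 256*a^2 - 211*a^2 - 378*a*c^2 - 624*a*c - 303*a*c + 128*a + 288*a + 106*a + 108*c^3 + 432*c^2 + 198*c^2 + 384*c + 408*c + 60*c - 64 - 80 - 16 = 126*a^3 + a^2*(240*c - 467) + a*(-378*c^2 - 927*c + 522) + 108*c^3 + 630*c^2 + 852*c - 160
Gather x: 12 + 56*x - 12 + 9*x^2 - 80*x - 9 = 9*x^2 - 24*x - 9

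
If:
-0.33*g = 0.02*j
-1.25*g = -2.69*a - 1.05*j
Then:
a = -0.418497240058578*j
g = -0.0606060606060606*j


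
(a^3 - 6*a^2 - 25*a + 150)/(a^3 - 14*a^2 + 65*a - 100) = (a^2 - a - 30)/(a^2 - 9*a + 20)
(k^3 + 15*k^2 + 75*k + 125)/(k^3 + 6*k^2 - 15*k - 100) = (k + 5)/(k - 4)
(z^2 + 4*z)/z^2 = (z + 4)/z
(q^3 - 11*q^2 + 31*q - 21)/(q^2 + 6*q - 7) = (q^2 - 10*q + 21)/(q + 7)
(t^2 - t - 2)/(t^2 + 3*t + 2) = (t - 2)/(t + 2)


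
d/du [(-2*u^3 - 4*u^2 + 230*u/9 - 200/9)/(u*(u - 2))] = 2*(-9*u^4 + 36*u^3 - 79*u^2 + 200*u - 200)/(9*u^2*(u^2 - 4*u + 4))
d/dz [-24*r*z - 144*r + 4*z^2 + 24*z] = -24*r + 8*z + 24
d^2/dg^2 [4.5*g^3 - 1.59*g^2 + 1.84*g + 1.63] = 27.0*g - 3.18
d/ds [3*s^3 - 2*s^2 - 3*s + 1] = 9*s^2 - 4*s - 3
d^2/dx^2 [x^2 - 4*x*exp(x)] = -4*x*exp(x) - 8*exp(x) + 2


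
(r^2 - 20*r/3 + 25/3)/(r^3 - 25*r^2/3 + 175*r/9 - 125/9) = 3/(3*r - 5)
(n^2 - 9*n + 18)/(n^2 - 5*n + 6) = (n - 6)/(n - 2)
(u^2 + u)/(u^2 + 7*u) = (u + 1)/(u + 7)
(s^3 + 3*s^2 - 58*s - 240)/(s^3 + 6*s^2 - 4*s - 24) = (s^2 - 3*s - 40)/(s^2 - 4)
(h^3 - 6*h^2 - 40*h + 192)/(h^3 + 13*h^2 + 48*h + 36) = (h^2 - 12*h + 32)/(h^2 + 7*h + 6)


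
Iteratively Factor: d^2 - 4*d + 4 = (d - 2)*(d - 2)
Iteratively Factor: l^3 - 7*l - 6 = (l + 2)*(l^2 - 2*l - 3) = (l + 1)*(l + 2)*(l - 3)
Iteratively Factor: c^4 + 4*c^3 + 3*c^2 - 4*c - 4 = (c - 1)*(c^3 + 5*c^2 + 8*c + 4) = (c - 1)*(c + 2)*(c^2 + 3*c + 2) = (c - 1)*(c + 2)^2*(c + 1)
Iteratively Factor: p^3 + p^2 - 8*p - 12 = (p - 3)*(p^2 + 4*p + 4) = (p - 3)*(p + 2)*(p + 2)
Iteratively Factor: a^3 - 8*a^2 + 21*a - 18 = (a - 3)*(a^2 - 5*a + 6) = (a - 3)*(a - 2)*(a - 3)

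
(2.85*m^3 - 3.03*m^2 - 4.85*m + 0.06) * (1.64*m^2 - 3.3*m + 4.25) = 4.674*m^5 - 14.3742*m^4 + 14.1575*m^3 + 3.2259*m^2 - 20.8105*m + 0.255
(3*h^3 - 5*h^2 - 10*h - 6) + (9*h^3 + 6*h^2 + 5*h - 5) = 12*h^3 + h^2 - 5*h - 11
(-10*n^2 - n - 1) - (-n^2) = -9*n^2 - n - 1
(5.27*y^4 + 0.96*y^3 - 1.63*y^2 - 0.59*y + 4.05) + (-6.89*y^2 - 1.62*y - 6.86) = 5.27*y^4 + 0.96*y^3 - 8.52*y^2 - 2.21*y - 2.81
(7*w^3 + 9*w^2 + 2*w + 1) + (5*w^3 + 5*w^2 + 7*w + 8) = 12*w^3 + 14*w^2 + 9*w + 9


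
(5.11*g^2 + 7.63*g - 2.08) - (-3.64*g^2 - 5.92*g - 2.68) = 8.75*g^2 + 13.55*g + 0.6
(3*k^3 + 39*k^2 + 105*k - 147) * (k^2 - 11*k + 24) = 3*k^5 + 6*k^4 - 252*k^3 - 366*k^2 + 4137*k - 3528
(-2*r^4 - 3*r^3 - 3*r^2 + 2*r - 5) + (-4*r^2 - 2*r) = -2*r^4 - 3*r^3 - 7*r^2 - 5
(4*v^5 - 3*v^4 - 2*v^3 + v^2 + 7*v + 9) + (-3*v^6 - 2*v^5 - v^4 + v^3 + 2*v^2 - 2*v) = -3*v^6 + 2*v^5 - 4*v^4 - v^3 + 3*v^2 + 5*v + 9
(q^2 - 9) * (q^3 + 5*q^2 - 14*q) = q^5 + 5*q^4 - 23*q^3 - 45*q^2 + 126*q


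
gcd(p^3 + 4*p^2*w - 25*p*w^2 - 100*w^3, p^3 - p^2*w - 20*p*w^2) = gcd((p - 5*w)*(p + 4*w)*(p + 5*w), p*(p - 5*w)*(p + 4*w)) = p^2 - p*w - 20*w^2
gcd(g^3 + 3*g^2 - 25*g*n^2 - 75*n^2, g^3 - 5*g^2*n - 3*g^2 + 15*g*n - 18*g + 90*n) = g^2 - 5*g*n + 3*g - 15*n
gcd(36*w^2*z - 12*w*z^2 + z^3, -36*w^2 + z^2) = -6*w + z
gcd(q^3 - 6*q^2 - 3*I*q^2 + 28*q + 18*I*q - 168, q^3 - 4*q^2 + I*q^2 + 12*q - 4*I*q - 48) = q + 4*I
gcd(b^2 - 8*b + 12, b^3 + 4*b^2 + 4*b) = 1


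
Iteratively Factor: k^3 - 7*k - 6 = (k - 3)*(k^2 + 3*k + 2) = (k - 3)*(k + 2)*(k + 1)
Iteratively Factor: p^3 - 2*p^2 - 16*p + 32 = (p + 4)*(p^2 - 6*p + 8) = (p - 4)*(p + 4)*(p - 2)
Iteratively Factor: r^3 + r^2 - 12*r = (r)*(r^2 + r - 12) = r*(r + 4)*(r - 3)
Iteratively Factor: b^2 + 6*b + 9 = (b + 3)*(b + 3)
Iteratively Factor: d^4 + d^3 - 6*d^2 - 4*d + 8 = (d - 1)*(d^3 + 2*d^2 - 4*d - 8) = (d - 1)*(d + 2)*(d^2 - 4) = (d - 2)*(d - 1)*(d + 2)*(d + 2)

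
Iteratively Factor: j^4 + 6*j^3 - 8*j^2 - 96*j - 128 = (j + 4)*(j^3 + 2*j^2 - 16*j - 32) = (j + 2)*(j + 4)*(j^2 - 16) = (j - 4)*(j + 2)*(j + 4)*(j + 4)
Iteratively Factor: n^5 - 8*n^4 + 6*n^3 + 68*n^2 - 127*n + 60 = (n + 3)*(n^4 - 11*n^3 + 39*n^2 - 49*n + 20) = (n - 1)*(n + 3)*(n^3 - 10*n^2 + 29*n - 20) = (n - 5)*(n - 1)*(n + 3)*(n^2 - 5*n + 4) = (n - 5)*(n - 4)*(n - 1)*(n + 3)*(n - 1)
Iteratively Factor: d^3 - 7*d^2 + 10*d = (d)*(d^2 - 7*d + 10) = d*(d - 2)*(d - 5)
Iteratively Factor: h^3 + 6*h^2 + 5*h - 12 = (h - 1)*(h^2 + 7*h + 12) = (h - 1)*(h + 3)*(h + 4)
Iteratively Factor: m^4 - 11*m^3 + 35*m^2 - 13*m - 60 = (m - 3)*(m^3 - 8*m^2 + 11*m + 20) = (m - 4)*(m - 3)*(m^2 - 4*m - 5) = (m - 4)*(m - 3)*(m + 1)*(m - 5)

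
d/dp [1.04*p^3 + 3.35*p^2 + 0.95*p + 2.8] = 3.12*p^2 + 6.7*p + 0.95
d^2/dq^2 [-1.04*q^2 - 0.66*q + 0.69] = -2.08000000000000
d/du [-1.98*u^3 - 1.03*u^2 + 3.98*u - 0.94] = -5.94*u^2 - 2.06*u + 3.98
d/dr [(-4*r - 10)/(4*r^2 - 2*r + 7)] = 16*(r^2 + 5*r - 3)/(16*r^4 - 16*r^3 + 60*r^2 - 28*r + 49)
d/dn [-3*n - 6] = -3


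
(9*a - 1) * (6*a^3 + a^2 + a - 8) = 54*a^4 + 3*a^3 + 8*a^2 - 73*a + 8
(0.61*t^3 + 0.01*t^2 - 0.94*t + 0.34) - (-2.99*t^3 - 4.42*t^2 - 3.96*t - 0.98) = 3.6*t^3 + 4.43*t^2 + 3.02*t + 1.32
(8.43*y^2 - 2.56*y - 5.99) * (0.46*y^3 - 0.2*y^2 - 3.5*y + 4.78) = 3.8778*y^5 - 2.8636*y^4 - 31.7484*y^3 + 50.4534*y^2 + 8.7282*y - 28.6322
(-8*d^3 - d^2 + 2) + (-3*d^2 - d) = -8*d^3 - 4*d^2 - d + 2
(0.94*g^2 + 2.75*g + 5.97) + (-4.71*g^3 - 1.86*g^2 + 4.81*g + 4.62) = -4.71*g^3 - 0.92*g^2 + 7.56*g + 10.59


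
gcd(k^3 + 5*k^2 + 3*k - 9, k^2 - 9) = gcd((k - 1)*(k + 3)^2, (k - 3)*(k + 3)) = k + 3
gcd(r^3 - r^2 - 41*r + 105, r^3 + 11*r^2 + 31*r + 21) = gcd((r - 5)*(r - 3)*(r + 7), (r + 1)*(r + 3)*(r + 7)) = r + 7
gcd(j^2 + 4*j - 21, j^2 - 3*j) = j - 3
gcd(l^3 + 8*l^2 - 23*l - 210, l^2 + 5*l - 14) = l + 7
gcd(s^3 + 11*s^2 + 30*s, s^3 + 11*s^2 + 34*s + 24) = s + 6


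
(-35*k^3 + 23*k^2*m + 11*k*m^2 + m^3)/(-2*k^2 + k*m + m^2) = (35*k^2 + 12*k*m + m^2)/(2*k + m)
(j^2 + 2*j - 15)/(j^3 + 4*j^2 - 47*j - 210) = (j - 3)/(j^2 - j - 42)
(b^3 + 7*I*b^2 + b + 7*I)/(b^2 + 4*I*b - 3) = (b^2 + 6*I*b + 7)/(b + 3*I)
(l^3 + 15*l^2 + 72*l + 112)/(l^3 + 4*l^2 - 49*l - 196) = (l + 4)/(l - 7)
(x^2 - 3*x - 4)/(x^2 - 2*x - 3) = (x - 4)/(x - 3)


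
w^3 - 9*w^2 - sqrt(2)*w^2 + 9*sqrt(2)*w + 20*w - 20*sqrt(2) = (w - 5)*(w - 4)*(w - sqrt(2))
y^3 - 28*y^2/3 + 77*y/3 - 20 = (y - 5)*(y - 3)*(y - 4/3)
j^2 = j^2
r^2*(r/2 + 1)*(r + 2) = r^4/2 + 2*r^3 + 2*r^2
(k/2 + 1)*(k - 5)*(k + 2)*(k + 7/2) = k^4/2 + 5*k^3/4 - 39*k^2/4 - 38*k - 35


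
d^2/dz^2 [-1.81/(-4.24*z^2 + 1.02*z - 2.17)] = (-65.078912*z^2 + 15.655776*z + 1.81*(8.48*z - 1.02)*(16.96*z - 2.04) - 33.306896)/(4.24*z^2 - 1.02*z + 2.17)^3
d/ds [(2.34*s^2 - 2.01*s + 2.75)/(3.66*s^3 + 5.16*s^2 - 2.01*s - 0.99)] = (-8.5644*s^4 + 14.7132*s^3 - 24.5268*s^2 - 33.0132*s + 7.5174)/(13.3956*s^6 + 37.7712*s^5 + 11.9124*s^4 - 27.99*s^3 - 6.1767*s^2 + 3.9798*s + 0.9801)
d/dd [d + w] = 1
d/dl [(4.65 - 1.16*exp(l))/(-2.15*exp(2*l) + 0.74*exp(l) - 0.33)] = (-2.494*exp(2*l) + 19.995*exp(l) - 3.0582)*exp(l)/(4.6225*exp(4*l) - 3.182*exp(3*l) + 1.9666*exp(2*l) - 0.4884*exp(l) + 0.1089)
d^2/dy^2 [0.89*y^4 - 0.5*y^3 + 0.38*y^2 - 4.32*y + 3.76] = 10.68*y^2 - 3.0*y + 0.76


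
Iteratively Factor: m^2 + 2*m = (m + 2)*(m)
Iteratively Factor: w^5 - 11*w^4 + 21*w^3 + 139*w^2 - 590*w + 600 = (w + 4)*(w^4 - 15*w^3 + 81*w^2 - 185*w + 150) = (w - 5)*(w + 4)*(w^3 - 10*w^2 + 31*w - 30) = (w - 5)*(w - 3)*(w + 4)*(w^2 - 7*w + 10) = (w - 5)^2*(w - 3)*(w + 4)*(w - 2)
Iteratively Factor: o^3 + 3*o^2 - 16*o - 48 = (o + 3)*(o^2 - 16) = (o - 4)*(o + 3)*(o + 4)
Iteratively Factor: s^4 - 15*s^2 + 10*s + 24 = (s - 2)*(s^3 + 2*s^2 - 11*s - 12) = (s - 2)*(s + 1)*(s^2 + s - 12) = (s - 3)*(s - 2)*(s + 1)*(s + 4)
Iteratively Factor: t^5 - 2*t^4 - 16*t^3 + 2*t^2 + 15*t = (t - 1)*(t^4 - t^3 - 17*t^2 - 15*t) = (t - 1)*(t + 3)*(t^3 - 4*t^2 - 5*t) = t*(t - 1)*(t + 3)*(t^2 - 4*t - 5) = t*(t - 1)*(t + 1)*(t + 3)*(t - 5)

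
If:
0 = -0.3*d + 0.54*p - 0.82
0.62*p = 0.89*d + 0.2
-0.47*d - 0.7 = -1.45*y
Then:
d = 1.36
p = 2.27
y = 0.92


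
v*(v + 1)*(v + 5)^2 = v^4 + 11*v^3 + 35*v^2 + 25*v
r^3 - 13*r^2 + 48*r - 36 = (r - 6)^2*(r - 1)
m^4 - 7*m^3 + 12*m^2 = m^2*(m - 4)*(m - 3)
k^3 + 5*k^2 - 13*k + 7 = (k - 1)^2*(k + 7)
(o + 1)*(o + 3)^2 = o^3 + 7*o^2 + 15*o + 9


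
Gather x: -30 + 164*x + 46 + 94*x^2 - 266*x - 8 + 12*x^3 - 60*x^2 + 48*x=12*x^3 + 34*x^2 - 54*x + 8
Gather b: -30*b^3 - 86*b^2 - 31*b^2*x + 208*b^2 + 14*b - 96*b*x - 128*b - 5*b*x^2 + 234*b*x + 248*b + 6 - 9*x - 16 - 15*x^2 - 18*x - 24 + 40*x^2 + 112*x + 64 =-30*b^3 + b^2*(122 - 31*x) + b*(-5*x^2 + 138*x + 134) + 25*x^2 + 85*x + 30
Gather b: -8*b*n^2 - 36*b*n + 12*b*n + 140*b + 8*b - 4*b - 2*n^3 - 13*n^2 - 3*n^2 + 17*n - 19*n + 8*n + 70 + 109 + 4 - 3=b*(-8*n^2 - 24*n + 144) - 2*n^3 - 16*n^2 + 6*n + 180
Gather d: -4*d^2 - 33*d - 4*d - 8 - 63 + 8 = -4*d^2 - 37*d - 63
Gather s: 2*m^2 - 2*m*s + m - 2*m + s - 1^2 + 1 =2*m^2 - m + s*(1 - 2*m)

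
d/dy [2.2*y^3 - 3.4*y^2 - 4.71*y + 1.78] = 6.6*y^2 - 6.8*y - 4.71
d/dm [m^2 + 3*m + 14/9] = 2*m + 3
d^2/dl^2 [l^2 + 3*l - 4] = 2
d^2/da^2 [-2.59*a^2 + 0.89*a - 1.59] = -5.18000000000000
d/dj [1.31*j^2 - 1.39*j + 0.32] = 2.62*j - 1.39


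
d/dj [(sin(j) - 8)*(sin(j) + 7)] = sin(2*j) - cos(j)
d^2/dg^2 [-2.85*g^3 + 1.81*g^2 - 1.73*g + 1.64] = 3.62 - 17.1*g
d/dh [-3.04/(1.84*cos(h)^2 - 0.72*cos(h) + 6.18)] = (2.1888 - 11.1872*cos(h))*sin(h)/(1.84*cos(h)^2 - 0.72*cos(h) + 6.18)^2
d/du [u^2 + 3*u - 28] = 2*u + 3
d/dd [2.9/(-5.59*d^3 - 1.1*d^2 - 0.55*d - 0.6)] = (48.633*d^2 + 6.38*d + 1.595)/(5.59*d^3 + 1.1*d^2 + 0.55*d + 0.6)^2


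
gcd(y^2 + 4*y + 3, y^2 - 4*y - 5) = y + 1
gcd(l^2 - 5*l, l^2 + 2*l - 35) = l - 5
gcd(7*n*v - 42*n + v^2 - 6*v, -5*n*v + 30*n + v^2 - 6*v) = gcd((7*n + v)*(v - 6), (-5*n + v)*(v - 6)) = v - 6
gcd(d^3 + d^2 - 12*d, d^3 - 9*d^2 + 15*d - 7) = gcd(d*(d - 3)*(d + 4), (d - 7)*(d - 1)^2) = 1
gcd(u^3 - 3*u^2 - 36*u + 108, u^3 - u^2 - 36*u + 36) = u^2 - 36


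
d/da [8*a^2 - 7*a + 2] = 16*a - 7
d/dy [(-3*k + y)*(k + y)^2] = (-5*k + 3*y)*(k + y)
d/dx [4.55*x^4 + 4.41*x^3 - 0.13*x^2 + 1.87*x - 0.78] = 18.2*x^3 + 13.23*x^2 - 0.26*x + 1.87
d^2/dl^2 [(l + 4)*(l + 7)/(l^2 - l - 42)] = 4*(6*l^3 + 105*l^2 + 651*l + 1253)/(l^6 - 3*l^5 - 123*l^4 + 251*l^3 + 5166*l^2 - 5292*l - 74088)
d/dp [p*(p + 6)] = 2*p + 6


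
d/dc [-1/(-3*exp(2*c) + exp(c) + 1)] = (1 - 6*exp(c))*exp(c)/(-3*exp(2*c) + exp(c) + 1)^2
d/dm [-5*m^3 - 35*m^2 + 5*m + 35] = -15*m^2 - 70*m + 5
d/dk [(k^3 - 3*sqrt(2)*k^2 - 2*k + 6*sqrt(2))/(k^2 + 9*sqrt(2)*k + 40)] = (k^4 + 18*sqrt(2)*k^3 + 68*k^2 - 252*sqrt(2)*k - 188)/(k^4 + 18*sqrt(2)*k^3 + 242*k^2 + 720*sqrt(2)*k + 1600)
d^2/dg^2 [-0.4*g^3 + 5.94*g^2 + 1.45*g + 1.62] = 11.88 - 2.4*g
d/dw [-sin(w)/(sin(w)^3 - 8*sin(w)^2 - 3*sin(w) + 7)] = (2*sin(w)^3 - 8*sin(w)^2 - 7)*cos(w)/(sin(w)^3 - 8*sin(w)^2 - 3*sin(w) + 7)^2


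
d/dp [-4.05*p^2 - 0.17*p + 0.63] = -8.1*p - 0.17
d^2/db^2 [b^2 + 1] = 2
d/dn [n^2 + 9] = 2*n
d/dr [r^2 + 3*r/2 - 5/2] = 2*r + 3/2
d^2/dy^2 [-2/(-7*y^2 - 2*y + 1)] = 4*(-49*y^2 - 14*y + 4*(7*y + 1)^2 + 7)/(7*y^2 + 2*y - 1)^3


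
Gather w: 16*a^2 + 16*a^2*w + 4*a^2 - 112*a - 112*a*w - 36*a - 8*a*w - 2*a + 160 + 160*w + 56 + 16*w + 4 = 20*a^2 - 150*a + w*(16*a^2 - 120*a + 176) + 220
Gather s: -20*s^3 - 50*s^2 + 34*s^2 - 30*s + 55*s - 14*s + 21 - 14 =-20*s^3 - 16*s^2 + 11*s + 7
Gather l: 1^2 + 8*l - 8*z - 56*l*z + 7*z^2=l*(8 - 56*z) + 7*z^2 - 8*z + 1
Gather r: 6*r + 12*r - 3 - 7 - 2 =18*r - 12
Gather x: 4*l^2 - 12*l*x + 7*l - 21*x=4*l^2 + 7*l + x*(-12*l - 21)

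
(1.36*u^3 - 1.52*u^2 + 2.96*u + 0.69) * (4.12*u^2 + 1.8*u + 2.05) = 5.6032*u^5 - 3.8144*u^4 + 12.2472*u^3 + 5.0548*u^2 + 7.31*u + 1.4145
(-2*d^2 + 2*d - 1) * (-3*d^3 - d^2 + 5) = 6*d^5 - 4*d^4 + d^3 - 9*d^2 + 10*d - 5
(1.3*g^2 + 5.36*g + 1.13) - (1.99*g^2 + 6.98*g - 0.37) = -0.69*g^2 - 1.62*g + 1.5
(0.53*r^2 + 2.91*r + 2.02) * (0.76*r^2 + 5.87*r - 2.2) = 0.4028*r^4 + 5.3227*r^3 + 17.4509*r^2 + 5.4554*r - 4.444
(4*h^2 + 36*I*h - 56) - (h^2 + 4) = 3*h^2 + 36*I*h - 60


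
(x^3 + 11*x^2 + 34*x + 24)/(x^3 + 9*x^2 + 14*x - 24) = (x + 1)/(x - 1)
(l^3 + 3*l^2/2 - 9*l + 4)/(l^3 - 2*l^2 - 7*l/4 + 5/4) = 2*(l^2 + 2*l - 8)/(2*l^2 - 3*l - 5)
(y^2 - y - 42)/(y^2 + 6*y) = (y - 7)/y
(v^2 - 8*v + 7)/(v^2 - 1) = (v - 7)/(v + 1)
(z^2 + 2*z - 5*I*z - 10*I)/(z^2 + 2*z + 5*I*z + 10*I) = (z - 5*I)/(z + 5*I)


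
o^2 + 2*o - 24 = (o - 4)*(o + 6)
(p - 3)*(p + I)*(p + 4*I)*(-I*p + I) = -I*p^4 + 5*p^3 + 4*I*p^3 - 20*p^2 + I*p^2 + 15*p - 16*I*p + 12*I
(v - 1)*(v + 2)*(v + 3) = v^3 + 4*v^2 + v - 6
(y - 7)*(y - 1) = y^2 - 8*y + 7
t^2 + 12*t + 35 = (t + 5)*(t + 7)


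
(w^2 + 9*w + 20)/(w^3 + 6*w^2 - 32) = (w + 5)/(w^2 + 2*w - 8)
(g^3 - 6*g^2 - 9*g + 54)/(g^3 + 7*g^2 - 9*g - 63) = (g - 6)/(g + 7)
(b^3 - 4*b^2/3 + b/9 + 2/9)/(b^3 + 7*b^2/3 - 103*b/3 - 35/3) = (3*b^2 - 5*b + 2)/(3*(b^2 + 2*b - 35))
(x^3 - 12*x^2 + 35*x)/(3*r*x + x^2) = (x^2 - 12*x + 35)/(3*r + x)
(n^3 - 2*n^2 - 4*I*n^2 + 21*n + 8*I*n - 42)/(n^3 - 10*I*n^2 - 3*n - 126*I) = (n - 2)/(n - 6*I)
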